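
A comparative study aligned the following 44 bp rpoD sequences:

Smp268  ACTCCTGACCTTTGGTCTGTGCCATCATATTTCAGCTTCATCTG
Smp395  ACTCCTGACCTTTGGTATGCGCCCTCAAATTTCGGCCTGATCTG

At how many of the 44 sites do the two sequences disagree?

The sequences differ at positions 17 (C/A), 20 (T/C), 24 (A/C), 28 (T/A), 34 (A/G), 37 (T/C), 39 (C/G).
That gives 7 mismatches out of 44 aligned sites, so the Hamming distance is 7.

7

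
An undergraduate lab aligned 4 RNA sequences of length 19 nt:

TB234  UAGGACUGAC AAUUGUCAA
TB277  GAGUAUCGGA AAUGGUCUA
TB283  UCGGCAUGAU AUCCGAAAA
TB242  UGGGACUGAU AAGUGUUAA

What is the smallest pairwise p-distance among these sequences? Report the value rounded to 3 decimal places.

Pairwise Hamming distances:
  TB234 vs TB277: 8
  TB234 vs TB283: 9
  TB234 vs TB242: 4
  TB277 vs TB283: 14
  TB277 vs TB242: 11
  TB283 vs TB242: 8
The smallest is 4 mismatches, between TB234 and TB242; p = 4/19 = 0.211.

0.211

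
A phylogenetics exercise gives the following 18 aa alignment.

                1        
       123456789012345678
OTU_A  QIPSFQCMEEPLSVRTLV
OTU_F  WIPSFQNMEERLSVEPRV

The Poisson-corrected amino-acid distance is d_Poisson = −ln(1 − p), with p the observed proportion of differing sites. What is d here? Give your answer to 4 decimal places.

Mismatches occur at site 1 (Q→W), site 7 (C→N), site 11 (P→R), site 15 (R→E), site 16 (T→P), site 17 (L→R).
p = 6/18 = 0.333333.
d = −ln(1 − 0.333333) = −ln(0.666667) = 0.4055.

0.4055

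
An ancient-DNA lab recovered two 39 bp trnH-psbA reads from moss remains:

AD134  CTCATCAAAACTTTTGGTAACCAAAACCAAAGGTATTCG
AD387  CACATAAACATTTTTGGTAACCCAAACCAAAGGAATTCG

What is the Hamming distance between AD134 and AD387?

Differing sites — 2:T/A; 6:C/A; 9:A/C; 11:C/T; 23:A/C; 34:T/A.
That gives 6 mismatches out of 39 aligned sites, so the Hamming distance is 6.

6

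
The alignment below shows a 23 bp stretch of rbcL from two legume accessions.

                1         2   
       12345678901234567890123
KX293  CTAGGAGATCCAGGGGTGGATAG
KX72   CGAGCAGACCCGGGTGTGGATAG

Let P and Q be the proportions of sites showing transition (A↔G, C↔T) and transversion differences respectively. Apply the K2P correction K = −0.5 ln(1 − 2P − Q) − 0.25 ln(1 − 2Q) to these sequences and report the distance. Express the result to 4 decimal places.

Differing sites — 2:T/G (Tv); 5:G/C (Tv); 9:T/C (Ti); 12:A/G (Ti); 15:G/T (Tv).
Of the 5 differences, 2 transitions and 3 transversions over 23 sites: P = 2/23 = 0.086957, Q = 3/23 = 0.130435.
d = −0.5·ln(0.695651) − 0.25·ln(0.739130) = −0.5·(-0.362907) − 0.25·(-0.302281) = 0.2570.

0.2570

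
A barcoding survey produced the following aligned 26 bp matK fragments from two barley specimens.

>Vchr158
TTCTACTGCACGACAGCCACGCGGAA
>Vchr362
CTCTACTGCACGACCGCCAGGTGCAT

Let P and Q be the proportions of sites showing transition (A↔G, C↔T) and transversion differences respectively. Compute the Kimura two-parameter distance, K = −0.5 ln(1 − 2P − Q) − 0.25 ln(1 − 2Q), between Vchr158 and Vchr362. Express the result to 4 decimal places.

The sequences differ at positions 1 (T/C, transition), 15 (A/C, transversion), 20 (C/G, transversion), 22 (C/T, transition), 24 (G/C, transversion), 26 (A/T, transversion).
Of the 6 differences, 2 transitions and 4 transversions over 26 sites: P = 2/26 = 0.076923, Q = 4/26 = 0.153846.
d = −0.5·ln(0.692308) − 0.25·ln(0.692308) = −0.5·(-0.367724) − 0.25·(-0.367724) = 0.2758.

0.2758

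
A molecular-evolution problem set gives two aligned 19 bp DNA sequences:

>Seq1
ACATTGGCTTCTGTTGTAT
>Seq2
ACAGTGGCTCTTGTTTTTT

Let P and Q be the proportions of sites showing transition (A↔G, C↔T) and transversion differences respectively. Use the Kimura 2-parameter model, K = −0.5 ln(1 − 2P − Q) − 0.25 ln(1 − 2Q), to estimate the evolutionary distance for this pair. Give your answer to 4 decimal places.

Differing sites — 4:T/G (Tv); 10:T/C (Ti); 11:C/T (Ti); 16:G/T (Tv); 18:A/T (Tv).
Of the 5 differences, 2 transitions and 3 transversions over 19 sites: P = 2/19 = 0.105263, Q = 3/19 = 0.157895.
d = −0.5·ln(0.631579) − 0.25·ln(0.684210) = −0.5·(-0.459532) − 0.25·(-0.379490) = 0.3246.

0.3246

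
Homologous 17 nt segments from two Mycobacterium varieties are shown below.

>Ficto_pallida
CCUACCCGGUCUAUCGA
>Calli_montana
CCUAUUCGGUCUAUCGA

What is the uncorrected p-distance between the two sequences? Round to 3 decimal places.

Differing sites — 5:C/U; 6:C/U.
There are 2 differences over 17 sites, so p = 2/17 = 0.118.

0.118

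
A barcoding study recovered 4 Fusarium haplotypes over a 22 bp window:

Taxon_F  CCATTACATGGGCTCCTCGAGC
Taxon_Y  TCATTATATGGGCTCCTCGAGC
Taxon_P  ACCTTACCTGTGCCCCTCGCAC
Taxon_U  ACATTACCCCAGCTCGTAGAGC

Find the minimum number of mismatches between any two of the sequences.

Pairwise Hamming distances:
  Taxon_F vs Taxon_Y: 2
  Taxon_F vs Taxon_P: 7
  Taxon_F vs Taxon_U: 7
  Taxon_Y vs Taxon_P: 8
  Taxon_Y vs Taxon_U: 8
  Taxon_P vs Taxon_U: 9
The smallest is 2, between Taxon_F and Taxon_Y.

2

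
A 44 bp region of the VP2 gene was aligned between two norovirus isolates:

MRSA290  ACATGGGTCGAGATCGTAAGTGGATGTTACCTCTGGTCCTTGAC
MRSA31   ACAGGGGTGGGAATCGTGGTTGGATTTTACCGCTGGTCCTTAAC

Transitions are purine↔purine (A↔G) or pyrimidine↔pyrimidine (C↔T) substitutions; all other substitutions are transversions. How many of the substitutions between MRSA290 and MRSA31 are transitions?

Mismatches occur at site 4 (T↔G, transversion), site 9 (C↔G, transversion), site 11 (A↔G, transition), site 12 (G↔A, transition), site 18 (A↔G, transition), site 19 (A↔G, transition), site 20 (G↔T, transversion), site 26 (G↔T, transversion), site 32 (T↔G, transversion), site 42 (G↔A, transition).
Of the 10 differences, 5 transitions and 5 transversions, so the answer is 5.

5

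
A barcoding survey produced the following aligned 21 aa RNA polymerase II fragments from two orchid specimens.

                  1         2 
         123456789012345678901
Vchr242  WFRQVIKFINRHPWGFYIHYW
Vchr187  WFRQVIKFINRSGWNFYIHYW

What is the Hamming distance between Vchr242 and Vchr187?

3

Mismatches occur at site 12 (H→S), site 13 (P→G), site 15 (G→N).
That gives 3 mismatches out of 21 aligned sites, so the Hamming distance is 3.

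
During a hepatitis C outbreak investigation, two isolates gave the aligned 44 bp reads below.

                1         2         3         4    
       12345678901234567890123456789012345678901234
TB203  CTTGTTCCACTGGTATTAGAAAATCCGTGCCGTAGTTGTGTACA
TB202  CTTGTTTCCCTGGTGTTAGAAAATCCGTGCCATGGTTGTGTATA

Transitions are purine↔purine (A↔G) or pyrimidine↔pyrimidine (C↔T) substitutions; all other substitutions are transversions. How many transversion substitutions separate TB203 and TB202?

Mismatches occur at site 7 (C/T, transition), site 9 (A/C, transversion), site 15 (A/G, transition), site 32 (G/A, transition), site 34 (A/G, transition), site 43 (C/T, transition).
Of the 6 differences, 5 transitions and 1 transversion, so the answer is 1.

1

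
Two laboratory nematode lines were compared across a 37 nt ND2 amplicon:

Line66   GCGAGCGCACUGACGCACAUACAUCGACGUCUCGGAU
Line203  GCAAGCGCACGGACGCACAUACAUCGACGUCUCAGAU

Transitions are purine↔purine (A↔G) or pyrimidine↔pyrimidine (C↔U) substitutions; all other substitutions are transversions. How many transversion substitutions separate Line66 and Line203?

1

The sequences differ at positions 3 (G/A, transition), 11 (U/G, transversion), 34 (G/A, transition).
Of the 3 differences, 2 transitions and 1 transversion, so the answer is 1.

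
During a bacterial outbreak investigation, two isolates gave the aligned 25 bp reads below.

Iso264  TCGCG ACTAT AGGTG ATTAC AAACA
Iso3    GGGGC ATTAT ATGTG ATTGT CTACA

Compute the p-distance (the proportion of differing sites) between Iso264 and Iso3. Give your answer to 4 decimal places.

Mismatches occur at site 1 (T→G), site 2 (C→G), site 4 (C→G), site 5 (G→C), site 7 (C→T), site 12 (G→T), site 19 (A→G), site 20 (C→T), site 21 (A→C), site 22 (A→T).
There are 10 differences over 25 sites, so p = 10/25 = 0.4000.

0.4000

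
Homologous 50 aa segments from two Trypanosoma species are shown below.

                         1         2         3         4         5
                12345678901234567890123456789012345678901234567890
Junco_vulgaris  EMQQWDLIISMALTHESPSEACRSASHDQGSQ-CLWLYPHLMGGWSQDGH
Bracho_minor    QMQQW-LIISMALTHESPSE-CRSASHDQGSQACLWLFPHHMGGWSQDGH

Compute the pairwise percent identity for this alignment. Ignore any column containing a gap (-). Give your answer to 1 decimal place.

Excluding the 3 gap columns leaves 47 comparable sites.
Mismatches occur at site 1 (E/Q), site 38 (Y/F), site 41 (L/H).
44 of the 47 comparable sites match, so the percent identity is 44/47 × 100 = 93.6%.

93.6%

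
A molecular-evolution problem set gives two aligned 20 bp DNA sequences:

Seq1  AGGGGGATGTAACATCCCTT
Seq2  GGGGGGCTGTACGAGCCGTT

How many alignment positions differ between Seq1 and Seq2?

The sequences differ at positions 1 (A/G), 7 (A/C), 12 (A/C), 13 (C/G), 15 (T/G), 18 (C/G).
That gives 6 mismatches out of 20 aligned sites, so the Hamming distance is 6.

6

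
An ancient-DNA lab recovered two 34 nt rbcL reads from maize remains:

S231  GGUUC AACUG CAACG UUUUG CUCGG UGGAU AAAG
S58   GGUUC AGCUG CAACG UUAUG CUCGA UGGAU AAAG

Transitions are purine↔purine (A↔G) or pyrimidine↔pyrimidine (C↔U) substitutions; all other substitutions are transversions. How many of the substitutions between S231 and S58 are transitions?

The sequences differ at positions 7 (A/G, transition), 18 (U/A, transversion), 25 (G/A, transition).
Of the 3 differences, 2 transitions and 1 transversion, so the answer is 2.

2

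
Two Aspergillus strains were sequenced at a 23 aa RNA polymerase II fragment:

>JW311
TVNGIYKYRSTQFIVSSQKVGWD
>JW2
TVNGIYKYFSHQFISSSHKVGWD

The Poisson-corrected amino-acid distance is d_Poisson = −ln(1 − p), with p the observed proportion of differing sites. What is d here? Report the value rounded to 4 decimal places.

0.1911

Mismatches occur at site 9 (R↔F), site 11 (T↔H), site 15 (V↔S), site 18 (Q↔H).
p = 4/23 = 0.173913.
d = −ln(1 − 0.173913) = −ln(0.826087) = 0.1911.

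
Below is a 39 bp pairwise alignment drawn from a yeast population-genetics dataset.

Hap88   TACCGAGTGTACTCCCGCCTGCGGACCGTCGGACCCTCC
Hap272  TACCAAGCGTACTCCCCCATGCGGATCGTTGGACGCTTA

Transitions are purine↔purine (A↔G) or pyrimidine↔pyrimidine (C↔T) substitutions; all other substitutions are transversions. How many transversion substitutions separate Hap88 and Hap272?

4

The sequences differ at positions 5 (G/A, transition), 8 (T/C, transition), 17 (G/C, transversion), 19 (C/A, transversion), 26 (C/T, transition), 30 (C/T, transition), 35 (C/G, transversion), 38 (C/T, transition), 39 (C/A, transversion).
Of the 9 differences, 5 transitions and 4 transversions, so the answer is 4.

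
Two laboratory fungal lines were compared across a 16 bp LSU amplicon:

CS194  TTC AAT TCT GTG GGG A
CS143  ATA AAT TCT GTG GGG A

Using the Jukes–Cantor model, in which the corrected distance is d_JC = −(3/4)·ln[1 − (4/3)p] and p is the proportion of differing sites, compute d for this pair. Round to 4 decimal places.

0.1367

Differing sites — 1:T/A; 3:C/A.
p = 2/16 = 0.125000.
d = −0.75 · ln(1 − (4/3)·0.125000) = −0.75 · ln(0.833333) = −0.75 · (-0.182322) = 0.1367.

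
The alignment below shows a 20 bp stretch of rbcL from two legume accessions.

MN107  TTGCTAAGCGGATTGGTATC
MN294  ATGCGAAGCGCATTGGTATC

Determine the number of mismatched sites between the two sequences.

3

Differing sites — 1:T/A; 5:T/G; 11:G/C.
That gives 3 mismatches out of 20 aligned sites, so the Hamming distance is 3.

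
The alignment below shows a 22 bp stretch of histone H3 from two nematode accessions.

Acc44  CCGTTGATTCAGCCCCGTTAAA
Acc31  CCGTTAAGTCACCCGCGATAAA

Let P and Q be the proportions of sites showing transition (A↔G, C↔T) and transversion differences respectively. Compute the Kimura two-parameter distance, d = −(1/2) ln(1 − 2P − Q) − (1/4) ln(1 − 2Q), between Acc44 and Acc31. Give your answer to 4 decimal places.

0.2722

The sequences differ at positions 6 (G/A, transition), 8 (T/G, transversion), 12 (G/C, transversion), 15 (C/G, transversion), 18 (T/A, transversion).
Of the 5 differences, 1 transition and 4 transversions over 22 sites: P = 1/22 = 0.045455, Q = 4/22 = 0.181818.
d = −0.5·ln(0.727272) − 0.25·ln(0.636364) = −0.5·(-0.318455) − 0.25·(-0.451985) = 0.2722.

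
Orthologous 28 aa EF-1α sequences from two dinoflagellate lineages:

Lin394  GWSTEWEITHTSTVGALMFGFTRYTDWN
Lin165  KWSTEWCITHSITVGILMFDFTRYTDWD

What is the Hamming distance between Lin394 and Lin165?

7

The sequences differ at positions 1 (G/K), 7 (E/C), 11 (T/S), 12 (S/I), 16 (A/I), 20 (G/D), 28 (N/D).
That gives 7 mismatches out of 28 aligned sites, so the Hamming distance is 7.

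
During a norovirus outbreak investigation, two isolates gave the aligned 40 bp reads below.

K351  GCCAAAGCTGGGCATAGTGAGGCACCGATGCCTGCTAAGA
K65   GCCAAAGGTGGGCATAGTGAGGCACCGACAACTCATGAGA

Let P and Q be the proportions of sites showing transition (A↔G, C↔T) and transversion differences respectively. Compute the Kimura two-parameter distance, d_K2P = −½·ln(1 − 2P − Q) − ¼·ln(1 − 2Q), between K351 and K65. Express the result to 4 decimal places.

The sequences differ at positions 8 (C/G, transversion), 29 (T/C, transition), 30 (G/A, transition), 31 (C/A, transversion), 34 (G/C, transversion), 35 (C/A, transversion), 37 (A/G, transition).
Of the 7 differences, 3 transitions and 4 transversions over 40 sites: P = 3/40 = 0.075000, Q = 4/40 = 0.100000.
d = −0.5·ln(0.750000) − 0.25·ln(0.800000) = −0.5·(-0.287682) − 0.25·(-0.223144) = 0.1996.

0.1996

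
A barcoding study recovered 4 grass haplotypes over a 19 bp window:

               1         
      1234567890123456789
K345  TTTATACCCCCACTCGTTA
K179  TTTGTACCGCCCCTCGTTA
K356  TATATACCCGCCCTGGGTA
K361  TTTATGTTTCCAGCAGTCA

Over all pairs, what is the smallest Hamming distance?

Pairwise Hamming distances:
  K345 vs K179: 3
  K345 vs K356: 5
  K345 vs K361: 8
  K179 vs K356: 6
  K179 vs K361: 10
  K356 vs K361: 12
The smallest is 3, between K345 and K179.

3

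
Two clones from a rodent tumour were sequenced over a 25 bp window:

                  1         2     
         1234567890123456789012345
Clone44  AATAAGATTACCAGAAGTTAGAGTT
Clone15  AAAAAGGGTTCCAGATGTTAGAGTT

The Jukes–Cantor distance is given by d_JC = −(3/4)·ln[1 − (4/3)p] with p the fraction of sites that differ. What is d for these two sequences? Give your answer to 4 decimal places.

The sequences differ at positions 3 (T/A), 7 (A/G), 8 (T/G), 10 (A/T), 16 (A/T).
p = 5/25 = 0.200000.
d = −0.75 · ln(1 − (4/3)·0.200000) = −0.75 · ln(0.733333) = −0.75 · (-0.310155) = 0.2326.

0.2326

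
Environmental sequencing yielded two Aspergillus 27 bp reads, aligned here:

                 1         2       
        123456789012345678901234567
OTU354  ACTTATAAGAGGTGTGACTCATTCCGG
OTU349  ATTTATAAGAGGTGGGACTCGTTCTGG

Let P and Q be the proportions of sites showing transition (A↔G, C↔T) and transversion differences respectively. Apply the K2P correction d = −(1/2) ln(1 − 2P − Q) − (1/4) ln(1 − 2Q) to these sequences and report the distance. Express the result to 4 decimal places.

The sequences differ at positions 2 (C/T, transition), 15 (T/G, transversion), 21 (A/G, transition), 25 (C/T, transition).
Of the 4 differences, 3 transitions and 1 transversion over 27 sites: P = 3/27 = 0.111111, Q = 1/27 = 0.037037.
d = −0.5·ln(0.740741) − 0.25·ln(0.925926) = −0.5·(-0.300104) − 0.25·(-0.076961) = 0.1693.

0.1693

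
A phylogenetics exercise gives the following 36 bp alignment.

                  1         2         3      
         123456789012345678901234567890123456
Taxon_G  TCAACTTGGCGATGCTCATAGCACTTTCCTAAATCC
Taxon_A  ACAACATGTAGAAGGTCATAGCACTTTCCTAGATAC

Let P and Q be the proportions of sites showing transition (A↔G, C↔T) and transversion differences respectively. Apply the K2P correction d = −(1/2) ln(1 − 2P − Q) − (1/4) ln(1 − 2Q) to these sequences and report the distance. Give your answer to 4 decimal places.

Mismatches occur at site 1 (T→A, transversion), site 6 (T→A, transversion), site 9 (G→T, transversion), site 10 (C→A, transversion), site 13 (T→A, transversion), site 15 (C→G, transversion), site 32 (A→G, transition), site 35 (C→A, transversion).
Of the 8 differences, 1 transition and 7 transversions over 36 sites: P = 1/36 = 0.027778, Q = 7/36 = 0.194444.
d = −0.5·ln(0.750000) − 0.25·ln(0.611112) = −0.5·(-0.287682) − 0.25·(-0.492475) = 0.2670.

0.2670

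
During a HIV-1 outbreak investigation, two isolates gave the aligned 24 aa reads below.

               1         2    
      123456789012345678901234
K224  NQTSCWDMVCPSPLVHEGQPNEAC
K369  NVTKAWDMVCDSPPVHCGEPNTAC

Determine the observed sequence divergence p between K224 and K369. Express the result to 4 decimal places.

0.3333

Differing sites — 2:Q/V; 4:S/K; 5:C/A; 11:P/D; 14:L/P; 17:E/C; 19:Q/E; 22:E/T.
There are 8 differences over 24 sites, so p = 8/24 = 0.3333.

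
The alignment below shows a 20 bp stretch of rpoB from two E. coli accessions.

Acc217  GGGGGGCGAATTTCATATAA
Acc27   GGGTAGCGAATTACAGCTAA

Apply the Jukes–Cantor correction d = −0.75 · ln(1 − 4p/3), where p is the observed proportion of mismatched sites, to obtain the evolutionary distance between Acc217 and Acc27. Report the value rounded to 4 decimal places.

0.3041

Differing sites — 4:G/T; 5:G/A; 13:T/A; 16:T/G; 17:A/C.
p = 5/20 = 0.250000.
d = −0.75 · ln(1 − (4/3)·0.250000) = −0.75 · ln(0.666667) = −0.75 · (-0.405465) = 0.3041.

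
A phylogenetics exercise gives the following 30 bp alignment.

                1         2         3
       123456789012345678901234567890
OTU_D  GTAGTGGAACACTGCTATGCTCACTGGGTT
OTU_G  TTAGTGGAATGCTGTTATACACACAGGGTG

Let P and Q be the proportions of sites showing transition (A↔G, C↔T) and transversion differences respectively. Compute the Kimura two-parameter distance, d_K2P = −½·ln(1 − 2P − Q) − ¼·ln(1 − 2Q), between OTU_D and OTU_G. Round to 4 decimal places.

The sequences differ at positions 1 (G/T, transversion), 10 (C/T, transition), 11 (A/G, transition), 15 (C/T, transition), 19 (G/A, transition), 21 (T/A, transversion), 25 (T/A, transversion), 30 (T/G, transversion).
Of the 8 differences, 4 transitions and 4 transversions over 30 sites: P = 4/30 = 0.133333, Q = 4/30 = 0.133333.
d = −0.5·ln(0.600001) − 0.25·ln(0.733334) = −0.5·(-0.510824) − 0.25·(-0.310154) = 0.3330.

0.3330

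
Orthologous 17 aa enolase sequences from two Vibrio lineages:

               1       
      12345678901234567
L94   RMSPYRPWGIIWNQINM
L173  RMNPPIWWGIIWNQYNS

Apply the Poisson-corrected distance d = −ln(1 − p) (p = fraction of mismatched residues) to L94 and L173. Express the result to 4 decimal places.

0.4353

Mismatches occur at site 3 (S/N), site 5 (Y/P), site 6 (R/I), site 7 (P/W), site 15 (I/Y), site 17 (M/S).
p = 6/17 = 0.352941.
d = −ln(1 − 0.352941) = −ln(0.647059) = 0.4353.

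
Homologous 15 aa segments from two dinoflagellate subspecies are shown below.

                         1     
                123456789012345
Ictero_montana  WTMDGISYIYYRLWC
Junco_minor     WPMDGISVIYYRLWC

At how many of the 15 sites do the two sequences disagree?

The sequences differ at positions 2 (T/P), 8 (Y/V).
That gives 2 mismatches out of 15 aligned sites, so the Hamming distance is 2.

2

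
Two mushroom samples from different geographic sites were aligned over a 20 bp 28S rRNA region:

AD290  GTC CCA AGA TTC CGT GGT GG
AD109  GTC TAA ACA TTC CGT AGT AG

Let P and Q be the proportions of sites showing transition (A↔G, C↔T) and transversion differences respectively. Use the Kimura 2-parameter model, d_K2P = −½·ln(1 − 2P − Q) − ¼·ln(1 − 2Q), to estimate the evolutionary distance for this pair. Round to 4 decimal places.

The sequences differ at positions 4 (C/T, transition), 5 (C/A, transversion), 8 (G/C, transversion), 16 (G/A, transition), 19 (G/A, transition).
Of the 5 differences, 3 transitions and 2 transversions over 20 sites: P = 3/20 = 0.150000, Q = 2/20 = 0.100000.
d = −0.5·ln(0.600000) − 0.25·ln(0.800000) = −0.5·(-0.510826) − 0.25·(-0.223144) = 0.3112.

0.3112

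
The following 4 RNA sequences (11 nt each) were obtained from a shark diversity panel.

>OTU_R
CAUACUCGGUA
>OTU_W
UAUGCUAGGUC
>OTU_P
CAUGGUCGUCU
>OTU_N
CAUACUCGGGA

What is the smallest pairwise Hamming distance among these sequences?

1

Pairwise Hamming distances:
  OTU_R vs OTU_W: 4
  OTU_R vs OTU_P: 5
  OTU_R vs OTU_N: 1
  OTU_W vs OTU_P: 6
  OTU_W vs OTU_N: 5
  OTU_P vs OTU_N: 5
The smallest is 1, between OTU_R and OTU_N.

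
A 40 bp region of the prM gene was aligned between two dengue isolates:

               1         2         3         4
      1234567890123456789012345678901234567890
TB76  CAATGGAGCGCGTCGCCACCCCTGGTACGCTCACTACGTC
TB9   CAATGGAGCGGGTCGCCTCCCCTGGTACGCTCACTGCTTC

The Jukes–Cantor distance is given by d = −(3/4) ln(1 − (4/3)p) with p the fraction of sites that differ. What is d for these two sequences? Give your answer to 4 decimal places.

0.1073

Mismatches occur at site 11 (C→G), site 18 (A→T), site 36 (A→G), site 38 (G→T).
p = 4/40 = 0.100000.
d = −0.75 · ln(1 − (4/3)·0.100000) = −0.75 · ln(0.866667) = −0.75 · (-0.143100) = 0.1073.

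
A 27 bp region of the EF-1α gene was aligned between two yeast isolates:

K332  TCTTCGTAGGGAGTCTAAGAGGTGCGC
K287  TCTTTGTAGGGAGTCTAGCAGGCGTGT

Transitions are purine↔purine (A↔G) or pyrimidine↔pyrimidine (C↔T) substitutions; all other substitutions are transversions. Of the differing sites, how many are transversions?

The sequences differ at positions 5 (C/T, transition), 18 (A/G, transition), 19 (G/C, transversion), 23 (T/C, transition), 25 (C/T, transition), 27 (C/T, transition).
Of the 6 differences, 5 transitions and 1 transversion, so the answer is 1.

1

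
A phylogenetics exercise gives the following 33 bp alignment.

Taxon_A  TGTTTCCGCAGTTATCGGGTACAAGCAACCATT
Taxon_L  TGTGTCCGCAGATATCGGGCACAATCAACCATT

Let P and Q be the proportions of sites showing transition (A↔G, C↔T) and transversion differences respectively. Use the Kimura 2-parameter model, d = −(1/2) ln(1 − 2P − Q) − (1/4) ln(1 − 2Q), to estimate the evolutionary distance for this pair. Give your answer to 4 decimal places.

Differing sites — 4:T/G (Tv); 12:T/A (Tv); 20:T/C (Ti); 25:G/T (Tv).
Of the 4 differences, 1 transition and 3 transversions over 33 sites: P = 1/33 = 0.030303, Q = 3/33 = 0.090909.
d = −0.5·ln(0.848485) − 0.25·ln(0.818182) = −0.5·(-0.164303) − 0.25·(-0.200670) = 0.1323.

0.1323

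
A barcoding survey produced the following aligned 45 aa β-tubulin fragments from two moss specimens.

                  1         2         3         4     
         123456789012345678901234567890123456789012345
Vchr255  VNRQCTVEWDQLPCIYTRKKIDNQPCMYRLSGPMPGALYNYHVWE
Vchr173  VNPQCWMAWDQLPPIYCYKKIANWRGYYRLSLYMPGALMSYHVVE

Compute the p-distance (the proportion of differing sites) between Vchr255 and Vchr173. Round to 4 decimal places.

0.3778

Mismatches occur at site 3 (R↔P), site 6 (T↔W), site 7 (V↔M), site 8 (E↔A), site 14 (C↔P), site 17 (T↔C), site 18 (R↔Y), site 22 (D↔A), site 24 (Q↔W), site 25 (P↔R), site 26 (C↔G), site 27 (M↔Y), site 32 (G↔L), site 33 (P↔Y), site 39 (Y↔M), site 40 (N↔S), site 44 (W↔V).
There are 17 differences over 45 sites, so p = 17/45 = 0.3778.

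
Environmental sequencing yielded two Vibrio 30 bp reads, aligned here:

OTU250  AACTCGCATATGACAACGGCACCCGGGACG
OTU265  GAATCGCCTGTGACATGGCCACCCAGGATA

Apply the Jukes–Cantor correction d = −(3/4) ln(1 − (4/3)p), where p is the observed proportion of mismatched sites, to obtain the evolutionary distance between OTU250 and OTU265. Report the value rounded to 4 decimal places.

Differing sites — 1:A/G; 3:C/A; 8:A/C; 10:A/G; 16:A/T; 17:C/G; 19:G/C; 25:G/A; 29:C/T; 30:G/A.
p = 10/30 = 0.333333.
d = −0.75 · ln(1 − (4/3)·0.333333) = −0.75 · ln(0.555556) = −0.75 · (-0.587786) = 0.4408.

0.4408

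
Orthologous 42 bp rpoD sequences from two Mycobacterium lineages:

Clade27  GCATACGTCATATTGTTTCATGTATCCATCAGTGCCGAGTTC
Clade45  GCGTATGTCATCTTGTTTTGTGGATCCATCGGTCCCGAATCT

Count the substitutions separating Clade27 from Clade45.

Mismatches occur at site 3 (A→G), site 6 (C→T), site 12 (A→C), site 19 (C→T), site 20 (A→G), site 23 (T→G), site 31 (A→G), site 34 (G→C), site 39 (G→A), site 41 (T→C), site 42 (C→T).
That gives 11 mismatches out of 42 aligned sites, so the Hamming distance is 11.

11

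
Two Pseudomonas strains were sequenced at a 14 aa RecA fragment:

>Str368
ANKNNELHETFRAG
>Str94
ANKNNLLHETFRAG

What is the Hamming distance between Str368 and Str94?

The sequences differ at position 6 (E/L).
That gives 1 mismatch out of 14 aligned sites, so the Hamming distance is 1.

1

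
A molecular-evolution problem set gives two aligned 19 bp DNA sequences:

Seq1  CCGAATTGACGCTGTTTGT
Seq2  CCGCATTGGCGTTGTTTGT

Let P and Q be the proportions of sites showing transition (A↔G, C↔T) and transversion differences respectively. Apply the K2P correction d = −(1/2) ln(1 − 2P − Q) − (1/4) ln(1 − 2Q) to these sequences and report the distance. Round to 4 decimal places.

Mismatches occur at site 4 (A→C, transversion), site 9 (A→G, transition), site 12 (C→T, transition).
Of the 3 differences, 2 transitions and 1 transversion over 19 sites: P = 2/19 = 0.105263, Q = 1/19 = 0.052632.
d = −0.5·ln(0.736842) − 0.25·ln(0.894736) = −0.5·(-0.305382) − 0.25·(-0.111227) = 0.1805.

0.1805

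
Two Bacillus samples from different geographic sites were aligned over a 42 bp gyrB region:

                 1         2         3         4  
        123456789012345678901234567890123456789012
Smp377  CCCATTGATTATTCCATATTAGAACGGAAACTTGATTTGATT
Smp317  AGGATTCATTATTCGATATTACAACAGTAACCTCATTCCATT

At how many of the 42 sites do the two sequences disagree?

12

Mismatches occur at site 1 (C↔A), site 2 (C↔G), site 3 (C↔G), site 7 (G↔C), site 15 (C↔G), site 22 (G↔C), site 26 (G↔A), site 28 (A↔T), site 32 (T↔C), site 34 (G↔C), site 38 (T↔C), site 39 (G↔C).
That gives 12 mismatches out of 42 aligned sites, so the Hamming distance is 12.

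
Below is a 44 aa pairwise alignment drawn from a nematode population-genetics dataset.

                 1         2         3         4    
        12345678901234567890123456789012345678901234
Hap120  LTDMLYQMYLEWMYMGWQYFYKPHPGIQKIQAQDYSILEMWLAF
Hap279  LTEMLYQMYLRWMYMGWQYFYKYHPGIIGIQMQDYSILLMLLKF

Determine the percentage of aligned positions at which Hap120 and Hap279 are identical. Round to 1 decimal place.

79.5%

The sequences differ at positions 3 (D/E), 11 (E/R), 23 (P/Y), 28 (Q/I), 29 (K/G), 32 (A/M), 39 (E/L), 41 (W/L), 43 (A/K).
35 of the 44 sites match, so the percent identity is 35/44 × 100 = 79.5%.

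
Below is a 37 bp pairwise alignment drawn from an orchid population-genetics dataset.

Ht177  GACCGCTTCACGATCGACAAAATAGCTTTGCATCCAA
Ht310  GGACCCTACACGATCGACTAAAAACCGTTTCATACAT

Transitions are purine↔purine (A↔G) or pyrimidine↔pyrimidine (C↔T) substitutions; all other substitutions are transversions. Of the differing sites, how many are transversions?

Mismatches occur at site 2 (A→G, transition), site 3 (C→A, transversion), site 5 (G→C, transversion), site 8 (T→A, transversion), site 19 (A→T, transversion), site 23 (T→A, transversion), site 25 (G→C, transversion), site 27 (T→G, transversion), site 30 (G→T, transversion), site 34 (C→A, transversion), site 37 (A→T, transversion).
Of the 11 differences, 1 transition and 10 transversions, so the answer is 10.

10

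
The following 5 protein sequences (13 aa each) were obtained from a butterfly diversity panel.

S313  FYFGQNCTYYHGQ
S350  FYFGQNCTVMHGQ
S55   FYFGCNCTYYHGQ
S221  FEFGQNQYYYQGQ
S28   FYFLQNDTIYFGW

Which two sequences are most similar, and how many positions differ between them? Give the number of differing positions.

Pairwise Hamming distances:
  S313 vs S350: 2
  S313 vs S55: 1
  S313 vs S221: 4
  S313 vs S28: 5
  S350 vs S55: 3
  S350 vs S221: 6
  S350 vs S28: 6
  S55 vs S221: 5
  S55 vs S28: 6
  S221 vs S28: 7
The smallest is 1, between S313 and S55.

1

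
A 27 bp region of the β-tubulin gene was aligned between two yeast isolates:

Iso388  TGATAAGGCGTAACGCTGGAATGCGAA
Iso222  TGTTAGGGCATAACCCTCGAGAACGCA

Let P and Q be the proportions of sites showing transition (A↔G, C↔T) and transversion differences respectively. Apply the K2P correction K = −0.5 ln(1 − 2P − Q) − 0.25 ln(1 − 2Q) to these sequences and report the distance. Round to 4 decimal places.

Differing sites — 3:A/T (Tv); 6:A/G (Ti); 10:G/A (Ti); 15:G/C (Tv); 18:G/C (Tv); 21:A/G (Ti); 22:T/A (Tv); 23:G/A (Ti); 26:A/C (Tv).
Of the 9 differences, 4 transitions and 5 transversions over 27 sites: P = 4/27 = 0.148148, Q = 5/27 = 0.185185.
d = −0.5·ln(0.518519) − 0.25·ln(0.629630) = −0.5·(-0.656779) − 0.25·(-0.462623) = 0.4440.

0.4440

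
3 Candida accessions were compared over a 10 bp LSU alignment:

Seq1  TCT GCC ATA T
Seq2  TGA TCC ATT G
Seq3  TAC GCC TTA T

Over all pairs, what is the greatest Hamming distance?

Pairwise Hamming distances:
  Seq1 vs Seq2: 5
  Seq1 vs Seq3: 3
  Seq2 vs Seq3: 6
The largest is 6, between Seq2 and Seq3.

6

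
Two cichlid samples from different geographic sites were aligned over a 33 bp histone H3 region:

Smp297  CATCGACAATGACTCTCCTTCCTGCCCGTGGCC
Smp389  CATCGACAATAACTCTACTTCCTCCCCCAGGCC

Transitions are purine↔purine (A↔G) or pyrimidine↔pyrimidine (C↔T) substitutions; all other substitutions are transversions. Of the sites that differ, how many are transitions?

Mismatches occur at site 11 (G↔A, transition), site 17 (C↔A, transversion), site 24 (G↔C, transversion), site 28 (G↔C, transversion), site 29 (T↔A, transversion).
Of the 5 differences, 1 transition and 4 transversions, so the answer is 1.

1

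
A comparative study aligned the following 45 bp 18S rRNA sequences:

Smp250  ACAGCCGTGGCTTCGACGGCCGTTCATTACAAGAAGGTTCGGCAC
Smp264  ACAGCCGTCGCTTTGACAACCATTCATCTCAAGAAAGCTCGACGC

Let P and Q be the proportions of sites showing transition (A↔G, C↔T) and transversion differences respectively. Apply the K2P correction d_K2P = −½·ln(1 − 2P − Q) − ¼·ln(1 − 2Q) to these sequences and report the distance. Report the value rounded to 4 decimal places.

Mismatches occur at site 9 (G/C, transversion), site 14 (C/T, transition), site 18 (G/A, transition), site 19 (G/A, transition), site 22 (G/A, transition), site 28 (T/C, transition), site 29 (A/T, transversion), site 36 (G/A, transition), site 38 (T/C, transition), site 42 (G/A, transition), site 44 (A/G, transition).
Of the 11 differences, 9 transitions and 2 transversions over 45 sites: P = 9/45 = 0.200000, Q = 2/45 = 0.044444.
d = −0.5·ln(0.555556) − 0.25·ln(0.911112) = −0.5·(-0.587786) − 0.25·(-0.093089) = 0.3172.

0.3172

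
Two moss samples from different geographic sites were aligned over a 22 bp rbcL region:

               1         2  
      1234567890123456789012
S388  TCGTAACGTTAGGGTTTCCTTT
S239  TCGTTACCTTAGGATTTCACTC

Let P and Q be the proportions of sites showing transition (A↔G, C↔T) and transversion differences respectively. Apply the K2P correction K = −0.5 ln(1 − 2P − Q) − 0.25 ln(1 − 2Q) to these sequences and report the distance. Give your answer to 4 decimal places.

0.3427

Differing sites — 5:A/T (Tv); 8:G/C (Tv); 14:G/A (Ti); 19:C/A (Tv); 20:T/C (Ti); 22:T/C (Ti).
Of the 6 differences, 3 transitions and 3 transversions over 22 sites: P = 3/22 = 0.136364, Q = 3/22 = 0.136364.
d = −0.5·ln(0.590908) − 0.25·ln(0.727272) = −0.5·(-0.526095) − 0.25·(-0.318455) = 0.3427.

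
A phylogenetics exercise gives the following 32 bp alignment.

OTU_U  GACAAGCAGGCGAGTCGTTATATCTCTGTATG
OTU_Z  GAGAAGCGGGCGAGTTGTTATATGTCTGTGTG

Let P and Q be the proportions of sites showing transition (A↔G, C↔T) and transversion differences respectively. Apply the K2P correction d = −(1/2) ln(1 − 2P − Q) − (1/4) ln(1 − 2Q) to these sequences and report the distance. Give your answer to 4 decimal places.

The sequences differ at positions 3 (C/G, transversion), 8 (A/G, transition), 16 (C/T, transition), 24 (C/G, transversion), 30 (A/G, transition).
Of the 5 differences, 3 transitions and 2 transversions over 32 sites: P = 3/32 = 0.093750, Q = 2/32 = 0.062500.
d = −0.5·ln(0.750000) − 0.25·ln(0.875000) = −0.5·(-0.287682) − 0.25·(-0.133531) = 0.1772.

0.1772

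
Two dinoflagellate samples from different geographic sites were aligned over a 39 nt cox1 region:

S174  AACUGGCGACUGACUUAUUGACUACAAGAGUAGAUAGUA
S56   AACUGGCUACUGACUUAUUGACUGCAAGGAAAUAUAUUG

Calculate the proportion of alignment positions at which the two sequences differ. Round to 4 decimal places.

0.2051

The sequences differ at positions 8 (G/U), 24 (A/G), 29 (A/G), 30 (G/A), 31 (U/A), 33 (G/U), 37 (G/U), 39 (A/G).
There are 8 differences over 39 sites, so p = 8/39 = 0.2051.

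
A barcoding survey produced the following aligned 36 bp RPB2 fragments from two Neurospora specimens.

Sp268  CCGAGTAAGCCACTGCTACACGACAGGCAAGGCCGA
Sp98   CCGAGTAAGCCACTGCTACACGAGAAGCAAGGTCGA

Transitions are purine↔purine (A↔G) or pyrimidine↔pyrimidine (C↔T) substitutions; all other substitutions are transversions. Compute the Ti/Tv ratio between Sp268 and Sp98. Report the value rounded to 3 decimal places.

Differing sites — 24:C/G (Tv); 26:G/A (Ti); 33:C/T (Ti).
Of the 3 differences, 2 transitions and 1 transversion, so Ti/Tv = 2/1 = 2.000.

2.000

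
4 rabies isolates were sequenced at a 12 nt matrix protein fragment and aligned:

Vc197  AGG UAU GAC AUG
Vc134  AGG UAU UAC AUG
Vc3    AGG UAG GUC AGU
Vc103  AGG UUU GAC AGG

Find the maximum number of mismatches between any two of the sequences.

Pairwise Hamming distances:
  Vc197 vs Vc134: 1
  Vc197 vs Vc3: 4
  Vc197 vs Vc103: 2
  Vc134 vs Vc3: 5
  Vc134 vs Vc103: 3
  Vc3 vs Vc103: 4
The largest is 5, between Vc134 and Vc3.

5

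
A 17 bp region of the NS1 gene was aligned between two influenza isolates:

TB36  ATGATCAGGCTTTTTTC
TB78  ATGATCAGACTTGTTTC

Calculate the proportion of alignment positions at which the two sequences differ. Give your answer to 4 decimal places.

Differing sites — 9:G/A; 13:T/G.
There are 2 differences over 17 sites, so p = 2/17 = 0.1176.

0.1176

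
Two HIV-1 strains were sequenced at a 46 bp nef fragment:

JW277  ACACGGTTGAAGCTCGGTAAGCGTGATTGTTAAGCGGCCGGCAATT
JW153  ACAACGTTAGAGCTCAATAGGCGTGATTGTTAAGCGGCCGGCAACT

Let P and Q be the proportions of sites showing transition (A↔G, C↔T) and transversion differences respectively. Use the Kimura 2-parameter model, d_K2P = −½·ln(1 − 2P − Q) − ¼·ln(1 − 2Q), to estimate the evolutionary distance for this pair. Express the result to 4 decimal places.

0.2042

Differing sites — 4:C/A (Tv); 5:G/C (Tv); 9:G/A (Ti); 10:A/G (Ti); 16:G/A (Ti); 17:G/A (Ti); 20:A/G (Ti); 45:T/C (Ti).
Of the 8 differences, 6 transitions and 2 transversions over 46 sites: P = 6/46 = 0.130435, Q = 2/46 = 0.043478.
d = −0.5·ln(0.695652) − 0.25·ln(0.913044) = −0.5·(-0.362906) − 0.25·(-0.090971) = 0.2042.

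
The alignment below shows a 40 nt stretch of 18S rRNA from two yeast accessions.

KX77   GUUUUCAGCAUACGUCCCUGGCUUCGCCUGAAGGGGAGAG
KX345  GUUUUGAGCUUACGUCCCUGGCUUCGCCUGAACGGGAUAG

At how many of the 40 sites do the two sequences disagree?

4

Mismatches occur at site 6 (C→G), site 10 (A→U), site 33 (G→C), site 38 (G→U).
That gives 4 mismatches out of 40 aligned sites, so the Hamming distance is 4.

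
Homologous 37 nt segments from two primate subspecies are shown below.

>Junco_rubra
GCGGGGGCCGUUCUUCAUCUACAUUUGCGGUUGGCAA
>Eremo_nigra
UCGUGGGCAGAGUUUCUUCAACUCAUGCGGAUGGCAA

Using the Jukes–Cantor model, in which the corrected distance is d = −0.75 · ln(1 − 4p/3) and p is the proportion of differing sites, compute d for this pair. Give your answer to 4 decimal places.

Mismatches occur at site 1 (G↔U), site 4 (G↔U), site 9 (C↔A), site 11 (U↔A), site 12 (U↔G), site 13 (C↔U), site 17 (A↔U), site 20 (U↔A), site 23 (A↔U), site 24 (U↔C), site 25 (U↔A), site 31 (U↔A).
p = 12/37 = 0.324324.
d = −0.75 · ln(1 − (4/3)·0.324324) = −0.75 · ln(0.567568) = −0.75 · (-0.566395) = 0.4248.

0.4248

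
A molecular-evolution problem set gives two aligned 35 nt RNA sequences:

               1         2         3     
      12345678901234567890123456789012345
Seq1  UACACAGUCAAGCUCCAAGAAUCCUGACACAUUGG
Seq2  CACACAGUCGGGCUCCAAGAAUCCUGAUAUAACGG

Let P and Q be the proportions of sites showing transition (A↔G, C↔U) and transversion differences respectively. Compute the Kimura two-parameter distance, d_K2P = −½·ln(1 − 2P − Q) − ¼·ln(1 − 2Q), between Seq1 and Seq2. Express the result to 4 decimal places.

Differing sites — 1:U/C (Ti); 10:A/G (Ti); 11:A/G (Ti); 28:C/U (Ti); 30:C/U (Ti); 32:U/A (Tv); 33:U/C (Ti).
Of the 7 differences, 6 transitions and 1 transversion over 35 sites: P = 6/35 = 0.171429, Q = 1/35 = 0.028571.
d = −0.5·ln(0.628571) − 0.25·ln(0.942858) = −0.5·(-0.464306) − 0.25·(-0.058840) = 0.2469.

0.2469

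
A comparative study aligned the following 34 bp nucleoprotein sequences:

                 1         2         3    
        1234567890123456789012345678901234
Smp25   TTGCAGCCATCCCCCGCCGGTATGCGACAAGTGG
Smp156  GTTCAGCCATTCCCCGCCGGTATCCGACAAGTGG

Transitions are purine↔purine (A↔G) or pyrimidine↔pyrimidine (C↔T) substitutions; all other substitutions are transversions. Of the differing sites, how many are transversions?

The sequences differ at positions 1 (T/G, transversion), 3 (G/T, transversion), 11 (C/T, transition), 24 (G/C, transversion).
Of the 4 differences, 1 transition and 3 transversions, so the answer is 3.

3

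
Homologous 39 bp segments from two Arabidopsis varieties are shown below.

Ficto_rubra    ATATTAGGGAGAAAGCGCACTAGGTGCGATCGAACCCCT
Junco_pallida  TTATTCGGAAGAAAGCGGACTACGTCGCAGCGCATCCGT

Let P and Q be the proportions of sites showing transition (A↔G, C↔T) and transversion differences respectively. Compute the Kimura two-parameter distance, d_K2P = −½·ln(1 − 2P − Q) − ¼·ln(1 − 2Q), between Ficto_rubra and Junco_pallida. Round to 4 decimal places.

0.4021

Differing sites — 1:A/T (Tv); 6:A/C (Tv); 9:G/A (Ti); 18:C/G (Tv); 23:G/C (Tv); 26:G/C (Tv); 27:C/G (Tv); 28:G/C (Tv); 30:T/G (Tv); 33:A/C (Tv); 35:C/T (Ti); 38:C/G (Tv).
Of the 12 differences, 2 transitions and 10 transversions over 39 sites: P = 2/39 = 0.051282, Q = 10/39 = 0.256410.
d = −0.5·ln(0.641026) − 0.25·ln(0.487180) = −0.5·(-0.444685) − 0.25·(-0.719122) = 0.4021.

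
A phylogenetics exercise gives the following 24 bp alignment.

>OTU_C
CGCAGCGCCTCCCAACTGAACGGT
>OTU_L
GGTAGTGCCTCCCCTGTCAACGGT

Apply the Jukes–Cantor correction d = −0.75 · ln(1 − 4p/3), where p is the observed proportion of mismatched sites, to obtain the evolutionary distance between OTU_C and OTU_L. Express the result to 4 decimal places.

0.3694

The sequences differ at positions 1 (C/G), 3 (C/T), 6 (C/T), 14 (A/C), 15 (A/T), 16 (C/G), 18 (G/C).
p = 7/24 = 0.291667.
d = −0.75 · ln(1 − (4/3)·0.291667) = −0.75 · ln(0.611111) = −0.75 · (-0.492477) = 0.3694.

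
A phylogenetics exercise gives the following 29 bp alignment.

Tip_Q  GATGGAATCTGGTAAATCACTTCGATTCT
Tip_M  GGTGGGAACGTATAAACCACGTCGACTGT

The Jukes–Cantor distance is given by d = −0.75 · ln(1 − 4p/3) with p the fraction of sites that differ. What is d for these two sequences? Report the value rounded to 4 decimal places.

Mismatches occur at site 2 (A→G), site 6 (A→G), site 8 (T→A), site 10 (T→G), site 11 (G→T), site 12 (G→A), site 17 (T→C), site 21 (T→G), site 26 (T→C), site 28 (C→G).
p = 10/29 = 0.344828.
d = −0.75 · ln(1 − (4/3)·0.344828) = −0.75 · ln(0.540229) = −0.75 · (-0.615762) = 0.4618.

0.4618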